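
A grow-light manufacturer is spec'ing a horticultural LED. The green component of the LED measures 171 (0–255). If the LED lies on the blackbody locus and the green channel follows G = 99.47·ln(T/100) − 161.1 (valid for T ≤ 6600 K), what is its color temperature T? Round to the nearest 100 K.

ln t = (171 + 161.1) / 99.47 = 3.3387.
t = e^3.3387 = 28.182.
T = 100·t = 2818 K → 2800 K to the nearest 100 K.

2800 K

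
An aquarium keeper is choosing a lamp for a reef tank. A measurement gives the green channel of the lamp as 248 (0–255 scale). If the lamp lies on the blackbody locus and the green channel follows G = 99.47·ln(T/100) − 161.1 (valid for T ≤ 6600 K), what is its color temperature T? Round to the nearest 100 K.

ln t = (248 + 161.1) / 99.47 = 4.1128.
t = e^4.1128 = 61.117.
T = 100·t = 6112 K → 6100 K to the nearest 100 K.

6100 K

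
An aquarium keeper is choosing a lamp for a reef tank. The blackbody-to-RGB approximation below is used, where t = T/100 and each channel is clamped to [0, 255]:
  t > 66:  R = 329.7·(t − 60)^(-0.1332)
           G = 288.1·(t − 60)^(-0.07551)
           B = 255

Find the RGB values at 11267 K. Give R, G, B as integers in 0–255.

t = 11267/100 = 112.67; the t > 66 branch applies.
R = 329.7·(112.67 − 60)^(-0.1332) = 329.7·52.67^(-0.1332) = 329.7·0.58978 = 194.449.
G = 288.1·(112.67 − 60)^(-0.07551) = 288.1·52.67^(-0.07551) = 288.1·0.74132 = 213.574.
B = 255 by definition for t > 66.
Rounded: (194, 214, 255).

R=194, G=214, B=255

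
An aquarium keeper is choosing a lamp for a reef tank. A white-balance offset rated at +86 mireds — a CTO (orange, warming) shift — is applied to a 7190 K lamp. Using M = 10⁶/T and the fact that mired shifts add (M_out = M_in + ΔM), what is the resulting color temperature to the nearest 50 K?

4450 K

M_in = 10⁶/7190 = 139.08 mireds.
M_out = 139.08 + (+86) = 225.08 mireds.
T_out = 10⁶/225.08 = 4442.8 K → 4450 K.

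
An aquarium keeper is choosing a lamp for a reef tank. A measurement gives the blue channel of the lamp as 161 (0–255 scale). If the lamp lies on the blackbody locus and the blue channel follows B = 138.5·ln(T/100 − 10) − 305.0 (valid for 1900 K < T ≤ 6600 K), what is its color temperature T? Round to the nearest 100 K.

ln(t − 10) = (161 + 305.0) / 138.5 = 3.3646.
t − 10 = e^3.3646 = 28.923, so t = 38.923.
T = 100·t = 3892 K → 3900 K to the nearest 100 K.

3900 K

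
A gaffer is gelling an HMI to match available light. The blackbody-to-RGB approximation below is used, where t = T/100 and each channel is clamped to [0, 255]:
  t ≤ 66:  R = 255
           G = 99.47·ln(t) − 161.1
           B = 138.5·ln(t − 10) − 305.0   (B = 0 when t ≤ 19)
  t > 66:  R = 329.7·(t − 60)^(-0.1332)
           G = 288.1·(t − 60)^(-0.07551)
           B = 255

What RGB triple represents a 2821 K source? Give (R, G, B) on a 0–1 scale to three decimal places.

(1.000, 0.671, 0.380)

t = 2821/100 = 28.21; the t ≤ 66 branch applies.
R = 255 by definition for t ≤ 66.
G = 99.47·ln 28.21 − 161.1 = 99.47·3.3397 − 161.1 = 171.098.
B = 138.5·ln(28.21 − 10) − 305.0 = 138.5·ln 18.21 − 305.0 = 138.5·2.9020 − 305.0 = 96.923.
Dividing each by 255: (1.0000, 0.6710, 0.3801) → (1.000, 0.671, 0.380).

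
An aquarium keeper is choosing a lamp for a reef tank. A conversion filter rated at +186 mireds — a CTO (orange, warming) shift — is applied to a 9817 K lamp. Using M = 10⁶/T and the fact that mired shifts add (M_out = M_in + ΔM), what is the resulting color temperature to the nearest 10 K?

3470 K

M_in = 10⁶/9817 = 101.86 mireds.
M_out = 101.86 + (+186) = 287.86 mireds.
T_out = 10⁶/287.86 = 3473.9 K → 3470 K.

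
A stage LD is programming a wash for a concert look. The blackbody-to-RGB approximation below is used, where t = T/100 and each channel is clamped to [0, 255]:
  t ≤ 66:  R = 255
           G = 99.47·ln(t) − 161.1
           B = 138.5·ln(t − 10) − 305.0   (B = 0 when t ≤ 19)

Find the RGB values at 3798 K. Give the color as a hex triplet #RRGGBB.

#FFC99C

t = 3798/100 = 37.98; the t ≤ 66 branch applies.
R = 255 by definition for t ≤ 66.
G = 99.47·ln 37.98 − 161.1 = 99.47·3.6371 − 161.1 = 200.678.
B = 138.5·ln(37.98 − 10) − 305.0 = 138.5·ln 27.98 − 305.0 = 138.5·3.3315 − 305.0 = 156.411.
Rounded: (255, 201, 156).
In hex: #FFC99C.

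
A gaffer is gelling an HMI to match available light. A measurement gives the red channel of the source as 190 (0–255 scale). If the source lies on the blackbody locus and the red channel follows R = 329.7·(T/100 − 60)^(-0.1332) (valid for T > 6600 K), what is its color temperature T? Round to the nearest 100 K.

(t − 60)^(-0.1332) = 190/329.7 = 0.57628.
t − 60 = 0.57628^(1/-0.1332) = 0.57628^(-7.508) = 62.667, so t = 122.667.
T = 100·t = 12267 K → 12300 K to the nearest 100 K.

12300 K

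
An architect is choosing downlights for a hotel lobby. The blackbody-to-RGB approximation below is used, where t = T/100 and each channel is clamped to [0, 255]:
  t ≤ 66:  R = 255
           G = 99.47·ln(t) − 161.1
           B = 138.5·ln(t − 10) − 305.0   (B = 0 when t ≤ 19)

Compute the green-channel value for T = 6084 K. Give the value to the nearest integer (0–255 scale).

248

t = 6084/100 = 60.84; the t ≤ 66 branch applies.
G = 99.47·ln 60.84 − 161.1 = 99.47·4.1082 − 161.1 = 247.547.
Rounded: 248.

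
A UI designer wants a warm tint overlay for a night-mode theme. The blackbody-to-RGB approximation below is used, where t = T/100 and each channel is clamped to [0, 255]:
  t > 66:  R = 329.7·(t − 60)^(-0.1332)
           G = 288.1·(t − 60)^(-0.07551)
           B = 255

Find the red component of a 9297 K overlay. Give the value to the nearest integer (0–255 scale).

207

t = 9297/100 = 92.97; the t > 66 branch applies.
R = 329.7·(92.97 − 60)^(-0.1332) = 329.7·32.97^(-0.1332) = 329.7·0.62775 = 206.969.
Rounded: 207.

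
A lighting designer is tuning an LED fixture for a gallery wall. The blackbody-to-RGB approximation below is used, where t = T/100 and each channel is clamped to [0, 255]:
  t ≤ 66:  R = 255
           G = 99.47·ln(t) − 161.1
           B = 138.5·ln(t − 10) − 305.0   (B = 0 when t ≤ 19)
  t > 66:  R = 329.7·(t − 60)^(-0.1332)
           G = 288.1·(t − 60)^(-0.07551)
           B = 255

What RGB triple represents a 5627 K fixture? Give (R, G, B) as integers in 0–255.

(255, 240, 226)

t = 5627/100 = 56.27; the t ≤ 66 branch applies.
R = 255 by definition for t ≤ 66.
G = 99.47·ln 56.27 − 161.1 = 99.47·4.0302 − 161.1 = 239.780.
B = 138.5·ln(56.27 − 10) − 305.0 = 138.5·ln 46.27 − 305.0 = 138.5·3.8345 − 305.0 = 226.077.
Rounded: (255, 240, 226).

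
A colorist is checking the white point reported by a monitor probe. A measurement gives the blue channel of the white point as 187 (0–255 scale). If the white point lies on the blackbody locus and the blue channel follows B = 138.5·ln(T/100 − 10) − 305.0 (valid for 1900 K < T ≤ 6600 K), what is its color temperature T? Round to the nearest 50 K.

ln(t − 10) = (187 + 305.0) / 138.5 = 3.5523.
t − 10 = e^3.5523 = 34.895, so t = 44.895.
T = 100·t = 4490 K → 4500 K to the nearest 50 K.

4500 K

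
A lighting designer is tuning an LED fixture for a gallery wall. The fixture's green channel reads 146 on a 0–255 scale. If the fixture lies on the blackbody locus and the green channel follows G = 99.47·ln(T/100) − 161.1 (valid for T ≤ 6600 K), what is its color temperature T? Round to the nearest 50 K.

ln t = (146 + 161.1) / 99.47 = 3.0874.
t = e^3.0874 = 21.919.
T = 100·t = 2192 K → 2200 K to the nearest 50 K.

2200 K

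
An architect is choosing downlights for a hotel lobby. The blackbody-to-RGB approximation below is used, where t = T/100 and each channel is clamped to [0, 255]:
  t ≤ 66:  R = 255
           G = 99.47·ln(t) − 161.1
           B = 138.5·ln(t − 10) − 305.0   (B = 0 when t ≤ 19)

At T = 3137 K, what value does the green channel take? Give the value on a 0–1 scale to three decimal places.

t = 3137/100 = 31.37; the t ≤ 66 branch applies.
G = 99.47·ln 31.37 − 161.1 = 99.47·3.4459 − 161.1 = 181.659.
On a 0–1 scale: 181.659/255 = 0.7124 → 0.712.

0.712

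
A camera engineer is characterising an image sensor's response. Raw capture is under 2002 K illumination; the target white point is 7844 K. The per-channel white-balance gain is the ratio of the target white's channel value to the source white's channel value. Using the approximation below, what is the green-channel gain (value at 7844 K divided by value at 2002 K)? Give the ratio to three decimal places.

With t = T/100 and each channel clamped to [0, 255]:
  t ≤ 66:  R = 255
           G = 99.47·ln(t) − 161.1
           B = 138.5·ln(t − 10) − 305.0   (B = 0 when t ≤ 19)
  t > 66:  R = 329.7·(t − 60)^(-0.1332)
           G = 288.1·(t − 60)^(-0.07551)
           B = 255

At 2002 K (t = 20.02):
  G = 99.47·ln 20.02 − 161.1 = 99.47·2.9967 − 161.1 = 136.985.
At 7844 K (t = 78.44):
  G = 288.1·(78.44 − 60)^(-0.07551) = 288.1·18.44^(-0.07551) = 288.1·0.80246 = 231.188.
Gain = 231.188 / 136.985 = 1.6877 → 1.688.

1.688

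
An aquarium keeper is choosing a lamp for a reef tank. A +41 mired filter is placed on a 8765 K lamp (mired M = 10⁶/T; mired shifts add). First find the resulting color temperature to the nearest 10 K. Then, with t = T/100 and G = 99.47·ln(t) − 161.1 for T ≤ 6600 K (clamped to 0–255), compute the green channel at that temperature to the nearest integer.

M_in = 10⁶/8765 = 114.09; M_out = 114.09 + (+41) = 155.09.
T_out = 10⁶/155.09 = 6447.9 K → 6450 K; t = 64.5.
G = 99.47·ln 64.5 − 161.1 = 99.47·4.1667 − 161.1 = 253.358.
Rounded: 253.

253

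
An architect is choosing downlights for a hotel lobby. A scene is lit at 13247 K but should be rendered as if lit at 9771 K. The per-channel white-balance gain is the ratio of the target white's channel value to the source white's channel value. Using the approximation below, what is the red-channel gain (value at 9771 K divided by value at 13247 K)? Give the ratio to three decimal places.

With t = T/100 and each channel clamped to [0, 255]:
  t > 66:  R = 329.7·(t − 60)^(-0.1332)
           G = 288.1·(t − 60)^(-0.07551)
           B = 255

1.091

At 13247 K (t = 132.47):
  R = 329.7·(132.47 − 60)^(-0.1332) = 329.7·72.47^(-0.1332) = 329.7·0.56523 = 186.357.
At 9771 K (t = 97.71):
  R = 329.7·(97.71 − 60)^(-0.1332) = 329.7·37.71^(-0.1332) = 329.7·0.61662 = 203.299.
Gain = 203.299 / 186.357 = 1.0909 → 1.091.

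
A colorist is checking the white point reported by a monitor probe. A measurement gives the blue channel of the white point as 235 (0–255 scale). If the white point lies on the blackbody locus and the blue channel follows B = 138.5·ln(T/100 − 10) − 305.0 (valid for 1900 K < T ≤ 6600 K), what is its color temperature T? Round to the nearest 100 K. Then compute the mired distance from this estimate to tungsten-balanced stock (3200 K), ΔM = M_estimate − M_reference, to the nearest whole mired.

-143 mireds

ln(t − 10) = (235 + 305.0) / 138.5 = 3.8989.
t − 10 = e^3.8989 = 49.349, so t = 59.349.
T = 100·t = 5935 K → 5900 K to the nearest 100 K.
M_estimate = 10⁶/5900 = 169.49; M_reference = 10⁶/3200 = 312.50.
ΔM = 169.49 − 312.50 = -143.01 → -143 mireds.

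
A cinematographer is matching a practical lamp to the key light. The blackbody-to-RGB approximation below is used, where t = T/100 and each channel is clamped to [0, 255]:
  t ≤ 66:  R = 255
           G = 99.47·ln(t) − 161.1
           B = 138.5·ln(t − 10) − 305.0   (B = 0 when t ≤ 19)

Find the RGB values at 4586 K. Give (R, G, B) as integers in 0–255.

t = 4586/100 = 45.86; the t ≤ 66 branch applies.
R = 255 by definition for t ≤ 66.
G = 99.47·ln 45.86 − 161.1 = 99.47·3.8256 − 161.1 = 219.432.
B = 138.5·ln(45.86 − 10) − 305.0 = 138.5·ln 35.86 − 305.0 = 138.5·3.5796 − 305.0 = 190.778.
Rounded: (255, 219, 191).

(255, 219, 191)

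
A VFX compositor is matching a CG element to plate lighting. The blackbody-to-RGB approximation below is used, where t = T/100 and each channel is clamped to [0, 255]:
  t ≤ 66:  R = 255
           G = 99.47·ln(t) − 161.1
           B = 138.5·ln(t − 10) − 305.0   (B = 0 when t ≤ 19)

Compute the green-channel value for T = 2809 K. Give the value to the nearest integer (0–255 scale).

t = 2809/100 = 28.09; the t ≤ 66 branch applies.
G = 99.47·ln 28.09 − 161.1 = 99.47·3.3354 − 161.1 = 170.674.
Rounded: 171.

171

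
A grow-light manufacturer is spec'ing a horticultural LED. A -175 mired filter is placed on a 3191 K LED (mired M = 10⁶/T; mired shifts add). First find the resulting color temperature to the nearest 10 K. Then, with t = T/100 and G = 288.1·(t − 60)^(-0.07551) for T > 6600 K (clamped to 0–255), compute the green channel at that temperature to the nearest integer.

238

M_in = 10⁶/3191 = 313.38; M_out = 313.38 + (-175) = 138.38.
T_out = 10⁶/138.38 = 7226.4 K → 7230 K; t = 72.3.
G = 288.1·(72.3 − 60)^(-0.07551) = 288.1·12.3^(-0.07551) = 288.1·0.82737 = 238.366.
Rounded: 238.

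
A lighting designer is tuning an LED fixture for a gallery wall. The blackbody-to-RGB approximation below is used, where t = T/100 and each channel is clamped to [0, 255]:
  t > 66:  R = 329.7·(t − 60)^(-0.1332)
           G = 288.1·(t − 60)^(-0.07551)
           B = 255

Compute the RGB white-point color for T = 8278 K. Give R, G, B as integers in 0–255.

t = 8278/100 = 82.78; the t > 66 branch applies.
R = 329.7·(82.78 − 60)^(-0.1332) = 329.7·22.78^(-0.1332) = 329.7·0.65944 = 217.417.
G = 288.1·(82.78 − 60)^(-0.07551) = 288.1·22.78^(-0.07551) = 288.1·0.78975 = 227.528.
B = 255 by definition for t > 66.
Rounded: (217, 228, 255).

R=217, G=228, B=255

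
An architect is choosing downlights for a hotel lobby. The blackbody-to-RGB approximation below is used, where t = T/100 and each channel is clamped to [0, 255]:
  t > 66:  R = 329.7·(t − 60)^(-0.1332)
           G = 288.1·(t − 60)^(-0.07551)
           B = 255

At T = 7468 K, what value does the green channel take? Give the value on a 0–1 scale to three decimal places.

t = 7468/100 = 74.68; the t > 66 branch applies.
G = 288.1·(74.68 − 60)^(-0.07551) = 288.1·14.68^(-0.07551) = 288.1·0.81640 = 235.203.
On a 0–1 scale: 235.203/255 = 0.9224 → 0.922.

0.922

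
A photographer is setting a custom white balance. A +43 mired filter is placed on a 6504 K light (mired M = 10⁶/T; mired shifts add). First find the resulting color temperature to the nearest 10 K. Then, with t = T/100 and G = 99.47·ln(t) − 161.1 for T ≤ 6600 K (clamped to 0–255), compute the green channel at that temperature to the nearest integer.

M_in = 10⁶/6504 = 153.75; M_out = 153.75 + (+43) = 196.75.
T_out = 10⁶/196.75 = 5082.6 K → 5080 K; t = 50.8.
G = 99.47·ln 50.8 − 161.1 = 99.47·3.9279 − 161.1 = 229.608.
Rounded: 230.

230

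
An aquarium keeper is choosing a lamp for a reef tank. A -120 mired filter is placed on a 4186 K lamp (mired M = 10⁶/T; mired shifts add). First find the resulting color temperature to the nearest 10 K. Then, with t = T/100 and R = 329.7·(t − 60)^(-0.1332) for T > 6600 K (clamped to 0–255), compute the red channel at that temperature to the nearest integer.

216

M_in = 10⁶/4186 = 238.89; M_out = 238.89 + (-120) = 118.89.
T_out = 10⁶/118.89 = 8411.0 K → 8410 K; t = 84.1.
R = 329.7·(84.1 − 60)^(-0.1332) = 329.7·24.1^(-0.1332) = 329.7·0.65451 = 215.791.
Rounded: 216.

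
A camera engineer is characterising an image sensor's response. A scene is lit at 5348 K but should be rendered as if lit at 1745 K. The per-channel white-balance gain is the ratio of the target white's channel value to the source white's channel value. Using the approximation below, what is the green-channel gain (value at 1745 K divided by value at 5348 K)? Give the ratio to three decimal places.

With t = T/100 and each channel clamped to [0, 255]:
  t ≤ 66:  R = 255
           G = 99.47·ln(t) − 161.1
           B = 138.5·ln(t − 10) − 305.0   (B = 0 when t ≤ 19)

0.525

At 5348 K (t = 53.48):
  G = 99.47·ln 53.48 − 161.1 = 99.47·3.9793 − 161.1 = 234.722.
At 1745 K (t = 17.45):
  G = 99.47·ln 17.45 − 161.1 = 99.47·2.8593 − 161.1 = 123.319.
Gain = 123.319 / 234.722 = 0.5254 → 0.525.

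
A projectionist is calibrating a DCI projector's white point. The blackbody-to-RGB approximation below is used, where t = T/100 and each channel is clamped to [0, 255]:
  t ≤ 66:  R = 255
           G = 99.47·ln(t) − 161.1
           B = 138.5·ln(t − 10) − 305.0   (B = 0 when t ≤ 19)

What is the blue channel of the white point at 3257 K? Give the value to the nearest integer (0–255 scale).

127

t = 3257/100 = 32.57; the t ≤ 66 branch applies.
B = 138.5·ln(32.57 − 10) − 305.0 = 138.5·ln 22.57 − 305.0 = 138.5·3.1166 − 305.0 = 126.652.
Rounded: 127.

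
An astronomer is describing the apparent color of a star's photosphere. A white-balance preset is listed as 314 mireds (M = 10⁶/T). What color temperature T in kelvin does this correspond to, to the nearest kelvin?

3185 K

T = 10⁶ / 314 = 3184.71 K → 3185 K.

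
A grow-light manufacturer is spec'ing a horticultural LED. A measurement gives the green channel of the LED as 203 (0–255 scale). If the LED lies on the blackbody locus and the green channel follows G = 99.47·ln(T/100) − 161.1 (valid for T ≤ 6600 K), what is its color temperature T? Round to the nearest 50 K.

3900 K

ln t = (203 + 161.1) / 99.47 = 3.6604.
t = e^3.6604 = 38.877.
T = 100·t = 3888 K → 3900 K to the nearest 50 K.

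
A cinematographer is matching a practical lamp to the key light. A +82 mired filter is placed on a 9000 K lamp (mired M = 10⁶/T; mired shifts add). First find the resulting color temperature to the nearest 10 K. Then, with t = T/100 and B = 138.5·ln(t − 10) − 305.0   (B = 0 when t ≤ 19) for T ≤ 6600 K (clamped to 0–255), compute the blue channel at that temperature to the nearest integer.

212

M_in = 10⁶/9000 = 111.11; M_out = 111.11 + (+82) = 193.11.
T_out = 10⁶/193.11 = 5178.4 K → 5180 K; t = 51.8.
B = 138.5·ln(51.8 − 10) − 305.0 = 138.5·ln 41.8 − 305.0 = 138.5·3.7329 − 305.0 = 212.006.
Rounded: 212.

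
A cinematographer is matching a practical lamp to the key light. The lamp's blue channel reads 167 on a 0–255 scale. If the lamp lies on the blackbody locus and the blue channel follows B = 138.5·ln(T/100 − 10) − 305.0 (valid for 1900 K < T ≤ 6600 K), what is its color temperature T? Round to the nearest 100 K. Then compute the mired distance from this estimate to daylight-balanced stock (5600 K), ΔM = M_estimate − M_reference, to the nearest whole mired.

+71 mireds

ln(t − 10) = (167 + 305.0) / 138.5 = 3.4079.
t − 10 = e^3.4079 = 30.203, so t = 40.203.
T = 100·t = 4020 K → 4000 K to the nearest 100 K.
M_estimate = 10⁶/4000 = 250.00; M_reference = 10⁶/5600 = 178.57.
ΔM = 250.00 − 178.57 = 71.43 → +71 mireds.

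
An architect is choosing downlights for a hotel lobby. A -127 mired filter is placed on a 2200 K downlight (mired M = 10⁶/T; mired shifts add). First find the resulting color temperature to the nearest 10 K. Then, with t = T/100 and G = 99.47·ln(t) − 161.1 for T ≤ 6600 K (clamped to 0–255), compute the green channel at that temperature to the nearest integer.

179

M_in = 10⁶/2200 = 454.55; M_out = 454.55 + (-127) = 327.55.
T_out = 10⁶/327.55 = 3053.0 K → 3050 K; t = 30.5.
G = 99.47·ln 30.5 − 161.1 = 99.47·3.4177 − 161.1 = 178.861.
Rounded: 179.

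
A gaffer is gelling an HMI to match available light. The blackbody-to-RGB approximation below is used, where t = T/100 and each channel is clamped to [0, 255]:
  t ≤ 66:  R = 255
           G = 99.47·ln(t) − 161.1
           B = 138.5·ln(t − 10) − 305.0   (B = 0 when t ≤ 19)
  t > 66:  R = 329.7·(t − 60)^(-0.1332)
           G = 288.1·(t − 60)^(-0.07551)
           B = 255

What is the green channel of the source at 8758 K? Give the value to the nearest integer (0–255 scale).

t = 8758/100 = 87.58; the t > 66 branch applies.
G = 288.1·(87.58 − 60)^(-0.07551) = 288.1·27.58^(-0.07551) = 288.1·0.77843 = 224.266.
Rounded: 224.

224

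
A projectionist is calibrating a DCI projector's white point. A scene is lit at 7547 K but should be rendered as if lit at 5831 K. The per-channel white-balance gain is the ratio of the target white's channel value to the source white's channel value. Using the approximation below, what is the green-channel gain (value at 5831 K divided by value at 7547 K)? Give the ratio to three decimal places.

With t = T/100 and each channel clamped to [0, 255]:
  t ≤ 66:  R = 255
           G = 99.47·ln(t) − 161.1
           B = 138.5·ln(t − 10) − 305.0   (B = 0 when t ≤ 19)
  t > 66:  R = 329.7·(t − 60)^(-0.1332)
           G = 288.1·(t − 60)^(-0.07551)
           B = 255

1.039

At 7547 K (t = 75.47):
  G = 288.1·(75.47 − 60)^(-0.07551) = 288.1·15.47^(-0.07551) = 288.1·0.81317 = 234.274.
At 5831 K (t = 58.31):
  G = 99.47·ln 58.31 − 161.1 = 99.47·4.0658 − 161.1 = 243.323.
Gain = 243.323 / 234.274 = 1.0386 → 1.039.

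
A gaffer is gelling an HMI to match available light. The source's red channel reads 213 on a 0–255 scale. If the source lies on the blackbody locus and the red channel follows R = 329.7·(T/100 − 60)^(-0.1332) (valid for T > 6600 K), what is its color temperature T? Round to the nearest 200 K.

8600 K

(t − 60)^(-0.1332) = 213/329.7 = 0.64604.
t − 60 = 0.64604^(1/-0.1332) = 0.64604^(-7.508) = 26.575, so t = 86.575.
T = 100·t = 8657 K → 8600 K to the nearest 200 K.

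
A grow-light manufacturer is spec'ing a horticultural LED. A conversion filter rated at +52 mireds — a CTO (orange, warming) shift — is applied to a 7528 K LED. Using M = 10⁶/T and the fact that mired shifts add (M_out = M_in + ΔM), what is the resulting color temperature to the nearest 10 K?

5410 K

M_in = 10⁶/7528 = 132.84 mireds.
M_out = 132.84 + (+52) = 184.84 mireds.
T_out = 10⁶/184.84 = 5410.2 K → 5410 K.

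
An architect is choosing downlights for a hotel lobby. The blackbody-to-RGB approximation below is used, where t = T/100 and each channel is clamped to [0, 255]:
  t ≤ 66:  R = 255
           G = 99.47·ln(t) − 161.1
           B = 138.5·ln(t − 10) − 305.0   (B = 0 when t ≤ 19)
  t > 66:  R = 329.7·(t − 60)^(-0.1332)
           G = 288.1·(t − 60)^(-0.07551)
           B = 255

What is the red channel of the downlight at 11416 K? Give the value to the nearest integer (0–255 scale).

t = 11416/100 = 114.16; the t > 66 branch applies.
R = 329.7·(114.16 − 60)^(-0.1332) = 329.7·54.16^(-0.1332) = 329.7·0.58759 = 193.728.
Rounded: 194.

194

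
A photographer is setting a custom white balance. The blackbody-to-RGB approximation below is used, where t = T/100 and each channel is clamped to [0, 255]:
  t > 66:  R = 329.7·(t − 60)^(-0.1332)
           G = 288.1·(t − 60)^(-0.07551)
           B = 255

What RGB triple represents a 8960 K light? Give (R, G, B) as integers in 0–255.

(210, 223, 255)

t = 8960/100 = 89.6; the t > 66 branch applies.
R = 329.7·(89.6 − 60)^(-0.1332) = 329.7·29.6^(-0.1332) = 329.7·0.63683 = 209.963.
G = 288.1·(89.6 − 60)^(-0.07551) = 288.1·29.6^(-0.07551) = 288.1·0.77429 = 223.072.
B = 255 by definition for t > 66.
Rounded: (210, 223, 255).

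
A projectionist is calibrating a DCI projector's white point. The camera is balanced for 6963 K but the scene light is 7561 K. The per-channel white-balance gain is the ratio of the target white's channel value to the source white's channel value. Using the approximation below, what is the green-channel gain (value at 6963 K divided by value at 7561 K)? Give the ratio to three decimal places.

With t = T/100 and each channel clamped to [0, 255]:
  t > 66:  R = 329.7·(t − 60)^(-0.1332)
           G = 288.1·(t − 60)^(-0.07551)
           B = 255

At 7561 K (t = 75.61):
  G = 288.1·(75.61 − 60)^(-0.07551) = 288.1·15.61^(-0.07551) = 288.1·0.81262 = 234.115.
At 6963 K (t = 69.63):
  G = 288.1·(69.63 − 60)^(-0.07551) = 288.1·9.63^(-0.07551) = 288.1·0.84280 = 242.812.
Gain = 242.812 / 234.115 = 1.0371 → 1.037.

1.037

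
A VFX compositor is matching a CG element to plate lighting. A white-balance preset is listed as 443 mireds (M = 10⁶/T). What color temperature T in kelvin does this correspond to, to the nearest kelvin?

T = 10⁶ / 443 = 2257.34 K → 2257 K.

2257 K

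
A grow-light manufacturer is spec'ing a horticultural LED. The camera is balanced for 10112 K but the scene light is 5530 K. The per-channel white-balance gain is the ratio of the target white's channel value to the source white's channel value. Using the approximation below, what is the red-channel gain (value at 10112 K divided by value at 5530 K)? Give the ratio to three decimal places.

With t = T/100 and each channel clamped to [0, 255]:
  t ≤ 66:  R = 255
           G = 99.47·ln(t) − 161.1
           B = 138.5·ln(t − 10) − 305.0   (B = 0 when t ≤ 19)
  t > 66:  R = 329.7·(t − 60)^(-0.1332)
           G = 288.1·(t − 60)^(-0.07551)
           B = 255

0.788

At 5530 K (t = 55.3):
  R = 255 by definition for t ≤ 66.
At 10112 K (t = 101.12):
  R = 329.7·(101.12 − 60)^(-0.1332) = 329.7·41.12^(-0.1332) = 329.7·0.60955 = 200.968.
Gain = 200.968 / 255.000 = 0.7881 → 0.788.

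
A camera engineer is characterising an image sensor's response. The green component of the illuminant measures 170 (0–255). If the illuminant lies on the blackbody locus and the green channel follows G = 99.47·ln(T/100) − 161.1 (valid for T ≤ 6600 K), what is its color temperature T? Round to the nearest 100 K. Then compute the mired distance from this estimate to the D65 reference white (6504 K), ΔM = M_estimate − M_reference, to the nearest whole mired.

ln t = (170 + 161.1) / 99.47 = 3.3286.
t = e^3.3286 = 27.900.
T = 100·t = 2790 K → 2800 K to the nearest 100 K.
M_estimate = 10⁶/2800 = 357.14; M_reference = 10⁶/6504 = 153.75.
ΔM = 357.14 − 153.75 = 203.39 → +203 mireds.

+203 mireds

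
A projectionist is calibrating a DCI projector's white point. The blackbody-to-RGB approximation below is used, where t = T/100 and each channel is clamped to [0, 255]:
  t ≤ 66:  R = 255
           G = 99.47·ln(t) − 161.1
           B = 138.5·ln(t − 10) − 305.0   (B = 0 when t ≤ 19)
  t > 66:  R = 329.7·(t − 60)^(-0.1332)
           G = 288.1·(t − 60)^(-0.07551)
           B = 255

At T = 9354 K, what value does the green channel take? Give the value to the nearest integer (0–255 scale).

t = 9354/100 = 93.54; the t > 66 branch applies.
G = 288.1·(93.54 − 60)^(-0.07551) = 288.1·33.54^(-0.07551) = 288.1·0.76702 = 220.977.
Rounded: 221.

221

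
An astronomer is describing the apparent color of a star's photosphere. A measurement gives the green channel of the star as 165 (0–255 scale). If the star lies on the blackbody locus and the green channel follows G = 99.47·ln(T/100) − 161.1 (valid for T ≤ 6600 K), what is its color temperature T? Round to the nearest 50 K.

2650 K

ln t = (165 + 161.1) / 99.47 = 3.2784.
t = e^3.2784 = 26.533.
T = 100·t = 2653 K → 2650 K to the nearest 50 K.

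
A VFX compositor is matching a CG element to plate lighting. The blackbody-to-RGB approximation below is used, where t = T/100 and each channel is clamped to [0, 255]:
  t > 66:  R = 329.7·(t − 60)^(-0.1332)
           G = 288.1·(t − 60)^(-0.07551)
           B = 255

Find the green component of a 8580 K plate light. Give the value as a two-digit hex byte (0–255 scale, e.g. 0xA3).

0xE1

t = 8580/100 = 85.8; the t > 66 branch applies.
G = 288.1·(85.8 − 60)^(-0.07551) = 288.1·25.8^(-0.07551) = 288.1·0.78236 = 225.399.
Rounded: 225; in hex, 0xE1.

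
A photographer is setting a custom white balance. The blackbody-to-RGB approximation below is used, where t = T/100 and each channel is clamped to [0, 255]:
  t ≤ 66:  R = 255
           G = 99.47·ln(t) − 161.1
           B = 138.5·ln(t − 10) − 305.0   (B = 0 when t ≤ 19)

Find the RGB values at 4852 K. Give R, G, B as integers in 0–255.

t = 4852/100 = 48.52; the t ≤ 66 branch applies.
R = 255 by definition for t ≤ 66.
G = 99.47·ln 48.52 − 161.1 = 99.47·3.8820 − 161.1 = 225.040.
B = 138.5·ln(48.52 − 10) − 305.0 = 138.5·ln 38.52 − 305.0 = 138.5·3.6512 − 305.0 = 200.688.
Rounded: (255, 225, 201).

R=255, G=225, B=201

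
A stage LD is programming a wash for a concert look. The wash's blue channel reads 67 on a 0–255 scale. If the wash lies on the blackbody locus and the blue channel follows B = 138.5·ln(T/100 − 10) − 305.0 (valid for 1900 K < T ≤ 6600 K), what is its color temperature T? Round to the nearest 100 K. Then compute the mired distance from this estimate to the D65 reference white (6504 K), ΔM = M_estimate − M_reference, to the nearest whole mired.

ln(t − 10) = (67 + 305.0) / 138.5 = 2.6859.
t − 10 = e^2.6859 = 14.672, so t = 24.672.
T = 100·t = 2467 K → 2500 K to the nearest 100 K.
M_estimate = 10⁶/2500 = 400.00; M_reference = 10⁶/6504 = 153.75.
ΔM = 400.00 − 153.75 = 246.25 → +246 mireds.

+246 mireds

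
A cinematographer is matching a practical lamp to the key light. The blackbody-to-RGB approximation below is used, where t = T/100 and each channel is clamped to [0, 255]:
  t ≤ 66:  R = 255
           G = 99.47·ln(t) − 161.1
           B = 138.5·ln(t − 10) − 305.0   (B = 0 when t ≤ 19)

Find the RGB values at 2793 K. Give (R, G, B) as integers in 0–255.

t = 2793/100 = 27.93; the t ≤ 66 branch applies.
R = 255 by definition for t ≤ 66.
G = 99.47·ln 27.93 − 161.1 = 99.47·3.3297 − 161.1 = 170.105.
B = 138.5·ln(27.93 − 10) − 305.0 = 138.5·ln 17.93 − 305.0 = 138.5·2.8865 − 305.0 = 94.777.
Rounded: (255, 170, 95).

(255, 170, 95)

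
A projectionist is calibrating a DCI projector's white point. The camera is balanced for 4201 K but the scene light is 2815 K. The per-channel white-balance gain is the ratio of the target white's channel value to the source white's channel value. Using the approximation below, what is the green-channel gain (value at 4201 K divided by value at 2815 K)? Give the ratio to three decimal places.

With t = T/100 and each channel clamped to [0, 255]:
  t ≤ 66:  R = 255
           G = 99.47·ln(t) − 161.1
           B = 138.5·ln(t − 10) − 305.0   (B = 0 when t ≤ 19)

At 2815 K (t = 28.15):
  G = 99.47·ln 28.15 − 161.1 = 99.47·3.3375 − 161.1 = 170.886.
At 4201 K (t = 42.01):
  G = 99.47·ln 42.01 − 161.1 = 99.47·3.7379 − 161.1 = 210.710.
Gain = 210.710 / 170.886 = 1.2330 → 1.233.

1.233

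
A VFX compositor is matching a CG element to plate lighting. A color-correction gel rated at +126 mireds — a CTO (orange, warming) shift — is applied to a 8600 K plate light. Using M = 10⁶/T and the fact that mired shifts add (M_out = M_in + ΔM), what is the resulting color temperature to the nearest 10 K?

4130 K

M_in = 10⁶/8600 = 116.28 mireds.
M_out = 116.28 + (+126) = 242.28 mireds.
T_out = 10⁶/242.28 = 4127.5 K → 4130 K.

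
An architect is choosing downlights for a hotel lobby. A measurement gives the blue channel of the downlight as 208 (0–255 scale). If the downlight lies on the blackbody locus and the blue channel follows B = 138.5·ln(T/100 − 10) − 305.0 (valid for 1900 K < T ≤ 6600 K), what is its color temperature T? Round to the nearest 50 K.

ln(t − 10) = (208 + 305.0) / 138.5 = 3.7040.
t − 10 = e^3.7040 = 40.608, so t = 50.608.
T = 100·t = 5061 K → 5050 K to the nearest 50 K.

5050 K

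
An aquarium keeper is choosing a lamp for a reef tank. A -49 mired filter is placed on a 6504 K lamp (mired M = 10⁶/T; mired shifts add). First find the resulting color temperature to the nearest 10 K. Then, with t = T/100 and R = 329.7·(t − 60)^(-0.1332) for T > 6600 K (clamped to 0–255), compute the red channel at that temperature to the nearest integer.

M_in = 10⁶/6504 = 153.75; M_out = 153.75 + (-49) = 104.75.
T_out = 10⁶/104.75 = 9546.4 K → 9550 K; t = 95.5.
R = 329.7·(95.5 − 60)^(-0.1332) = 329.7·35.5^(-0.1332) = 329.7·0.62160 = 204.941.
Rounded: 205.

205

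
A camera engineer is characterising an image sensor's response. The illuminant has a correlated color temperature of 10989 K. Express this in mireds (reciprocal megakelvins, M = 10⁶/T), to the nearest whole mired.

M = 10⁶ / 10989 = 91.000 → 91 mireds.

91 mireds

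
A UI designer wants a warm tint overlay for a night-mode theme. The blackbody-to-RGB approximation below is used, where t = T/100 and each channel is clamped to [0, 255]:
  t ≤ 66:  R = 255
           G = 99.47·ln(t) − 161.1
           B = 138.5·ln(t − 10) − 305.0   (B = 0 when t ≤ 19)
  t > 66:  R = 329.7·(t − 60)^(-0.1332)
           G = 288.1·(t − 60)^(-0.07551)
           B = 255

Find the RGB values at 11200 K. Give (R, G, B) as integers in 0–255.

(195, 214, 255)

t = 11200/100 = 112; the t > 66 branch applies.
R = 329.7·(112 − 60)^(-0.1332) = 329.7·52^(-0.1332) = 329.7·0.59078 = 194.781.
G = 288.1·(112 − 60)^(-0.07551) = 288.1·52^(-0.07551) = 288.1·0.74204 = 213.780.
B = 255 by definition for t > 66.
Rounded: (195, 214, 255).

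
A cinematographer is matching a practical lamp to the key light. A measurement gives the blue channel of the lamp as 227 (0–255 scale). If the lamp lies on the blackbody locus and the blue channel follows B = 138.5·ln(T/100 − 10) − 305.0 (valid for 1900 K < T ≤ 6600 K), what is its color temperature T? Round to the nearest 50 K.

5650 K

ln(t − 10) = (227 + 305.0) / 138.5 = 3.8412.
t − 10 = e^3.8412 = 46.579, so t = 56.579.
T = 100·t = 5658 K → 5650 K to the nearest 50 K.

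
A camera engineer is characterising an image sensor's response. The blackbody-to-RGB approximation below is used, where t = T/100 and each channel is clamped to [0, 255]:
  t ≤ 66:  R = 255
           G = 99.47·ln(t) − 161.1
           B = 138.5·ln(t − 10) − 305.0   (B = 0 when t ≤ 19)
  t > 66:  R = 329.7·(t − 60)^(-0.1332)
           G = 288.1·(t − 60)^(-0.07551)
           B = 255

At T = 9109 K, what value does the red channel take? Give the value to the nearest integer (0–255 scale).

209

t = 9109/100 = 91.09; the t > 66 branch applies.
R = 329.7·(91.09 − 60)^(-0.1332) = 329.7·31.09^(-0.1332) = 329.7·0.63268 = 208.594.
Rounded: 209.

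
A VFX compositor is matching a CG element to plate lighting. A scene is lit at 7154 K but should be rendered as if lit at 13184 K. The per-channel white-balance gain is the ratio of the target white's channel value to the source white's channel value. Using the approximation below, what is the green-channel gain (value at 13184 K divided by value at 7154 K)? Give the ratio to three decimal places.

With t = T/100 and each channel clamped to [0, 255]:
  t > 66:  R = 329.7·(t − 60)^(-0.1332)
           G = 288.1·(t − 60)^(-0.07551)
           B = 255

0.871

At 7154 K (t = 71.54):
  G = 288.1·(71.54 − 60)^(-0.07551) = 288.1·11.54^(-0.07551) = 288.1·0.83137 = 239.517.
At 13184 K (t = 131.84):
  G = 288.1·(131.84 − 60)^(-0.07551) = 288.1·71.84^(-0.07551) = 288.1·0.72415 = 208.626.
Gain = 208.626 / 239.517 = 0.8710 → 0.871.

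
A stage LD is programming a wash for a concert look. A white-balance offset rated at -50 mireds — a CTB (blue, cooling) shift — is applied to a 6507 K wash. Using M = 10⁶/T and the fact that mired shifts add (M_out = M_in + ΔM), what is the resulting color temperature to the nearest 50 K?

M_in = 10⁶/6507 = 153.68 mireds.
M_out = 153.68 + (-50) = 103.68 mireds.
T_out = 10⁶/103.68 = 9645.0 K → 9650 K.

9650 K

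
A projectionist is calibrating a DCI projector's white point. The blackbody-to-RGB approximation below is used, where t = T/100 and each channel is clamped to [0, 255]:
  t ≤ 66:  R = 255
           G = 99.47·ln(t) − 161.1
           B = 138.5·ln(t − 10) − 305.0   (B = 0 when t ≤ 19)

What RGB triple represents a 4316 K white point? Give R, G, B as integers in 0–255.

t = 4316/100 = 43.16; the t ≤ 66 branch applies.
R = 255 by definition for t ≤ 66.
G = 99.47·ln 43.16 − 161.1 = 99.47·3.7649 − 161.1 = 213.396.
B = 138.5·ln(43.16 − 10) − 305.0 = 138.5·ln 33.16 − 305.0 = 138.5·3.5013 − 305.0 = 179.936.
Rounded: (255, 213, 180).

R=255, G=213, B=180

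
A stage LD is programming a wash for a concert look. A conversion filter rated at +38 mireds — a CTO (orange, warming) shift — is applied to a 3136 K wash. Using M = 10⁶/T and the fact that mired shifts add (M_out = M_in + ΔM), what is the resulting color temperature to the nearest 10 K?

2800 K

M_in = 10⁶/3136 = 318.88 mireds.
M_out = 318.88 + (+38) = 356.88 mireds.
T_out = 10⁶/356.88 = 2802.1 K → 2800 K.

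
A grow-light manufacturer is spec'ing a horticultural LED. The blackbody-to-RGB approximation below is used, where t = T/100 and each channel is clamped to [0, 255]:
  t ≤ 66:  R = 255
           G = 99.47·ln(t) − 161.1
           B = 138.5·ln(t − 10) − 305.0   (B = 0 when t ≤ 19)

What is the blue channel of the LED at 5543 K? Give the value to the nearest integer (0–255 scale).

t = 5543/100 = 55.43; the t ≤ 66 branch applies.
B = 138.5·ln(55.43 − 10) − 305.0 = 138.5·ln 45.43 − 305.0 = 138.5·3.8162 − 305.0 = 223.540.
Rounded: 224.

224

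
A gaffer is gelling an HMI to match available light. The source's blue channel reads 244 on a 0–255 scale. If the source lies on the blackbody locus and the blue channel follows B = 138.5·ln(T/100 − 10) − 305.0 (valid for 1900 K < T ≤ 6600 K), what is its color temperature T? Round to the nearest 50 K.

6250 K

ln(t − 10) = (244 + 305.0) / 138.5 = 3.9639.
t − 10 = e^3.9639 = 52.662, so t = 62.662.
T = 100·t = 6266 K → 6250 K to the nearest 50 K.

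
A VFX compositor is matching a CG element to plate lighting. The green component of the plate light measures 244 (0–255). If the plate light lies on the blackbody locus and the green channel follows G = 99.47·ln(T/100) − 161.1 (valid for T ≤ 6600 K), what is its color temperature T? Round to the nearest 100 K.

5900 K

ln t = (244 + 161.1) / 99.47 = 4.0726.
t = e^4.0726 = 58.709.
T = 100·t = 5871 K → 5900 K to the nearest 100 K.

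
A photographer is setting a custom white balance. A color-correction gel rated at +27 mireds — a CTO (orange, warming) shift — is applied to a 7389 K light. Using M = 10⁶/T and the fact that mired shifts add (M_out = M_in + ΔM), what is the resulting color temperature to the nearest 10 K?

M_in = 10⁶/7389 = 135.34 mireds.
M_out = 135.34 + (+27) = 162.34 mireds.
T_out = 10⁶/162.34 = 6160.1 K → 6160 K.

6160 K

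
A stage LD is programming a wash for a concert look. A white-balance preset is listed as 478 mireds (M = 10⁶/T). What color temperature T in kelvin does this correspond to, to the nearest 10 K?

T = 10⁶ / 478 = 2092.05 K → 2090 K.

2090 K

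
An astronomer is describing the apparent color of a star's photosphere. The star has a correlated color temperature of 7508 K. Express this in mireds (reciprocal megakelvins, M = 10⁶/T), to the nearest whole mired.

133 mireds

M = 10⁶ / 7508 = 133.191 → 133 mireds.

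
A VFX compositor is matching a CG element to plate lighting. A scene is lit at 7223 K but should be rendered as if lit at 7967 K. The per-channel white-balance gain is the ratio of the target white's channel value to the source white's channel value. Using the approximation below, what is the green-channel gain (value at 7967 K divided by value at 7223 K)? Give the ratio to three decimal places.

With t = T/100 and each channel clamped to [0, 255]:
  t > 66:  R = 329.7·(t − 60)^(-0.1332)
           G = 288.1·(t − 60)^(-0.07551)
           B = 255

At 7223 K (t = 72.23):
  G = 288.1·(72.23 − 60)^(-0.07551) = 288.1·12.23^(-0.07551) = 288.1·0.82773 = 238.469.
At 7967 K (t = 79.67):
  G = 288.1·(79.67 − 60)^(-0.07551) = 288.1·19.67^(-0.07551) = 288.1·0.79855 = 230.064.
Gain = 230.064 / 238.469 = 0.9648 → 0.965.

0.965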